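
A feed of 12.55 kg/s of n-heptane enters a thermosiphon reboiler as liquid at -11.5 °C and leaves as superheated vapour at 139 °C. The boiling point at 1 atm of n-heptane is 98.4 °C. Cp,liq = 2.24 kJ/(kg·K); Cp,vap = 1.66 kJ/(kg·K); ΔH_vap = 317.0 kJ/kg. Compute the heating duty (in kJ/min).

Q = 475000 kJ/min

liquid -11.5→98.4 °C: 246.18 kJ/kg
vaporisation at 98.4 °C: 317 kJ/kg
vapour 98.4→139 °C: 67.396 kJ/kg
Δh = 246.18 + 317 + 67.396 = 630.57 kJ/kg
Q = ṁ·Δh = 12.55 kg/s × 630.57 kJ/kg = 7913.7 kJ/s
|Q| = 7913.7 kW = 474820 kJ/min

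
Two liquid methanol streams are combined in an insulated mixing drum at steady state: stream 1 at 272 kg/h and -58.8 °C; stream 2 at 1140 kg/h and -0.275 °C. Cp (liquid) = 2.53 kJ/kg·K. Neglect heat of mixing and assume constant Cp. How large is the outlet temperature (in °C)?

T_out = -11.5 °C

No heat crosses the boundary, so H_out = H_in.
Σ ṁᵢCp,ᵢTᵢ = 272×2.53×-58.8 + 1140×2.53×-0.275 = -41257
Σ ṁᵢCp,ᵢ = 272×2.53 + 1140×2.53 = 3572.4
T_out = -41257 / 3572.4 = -11.549 °C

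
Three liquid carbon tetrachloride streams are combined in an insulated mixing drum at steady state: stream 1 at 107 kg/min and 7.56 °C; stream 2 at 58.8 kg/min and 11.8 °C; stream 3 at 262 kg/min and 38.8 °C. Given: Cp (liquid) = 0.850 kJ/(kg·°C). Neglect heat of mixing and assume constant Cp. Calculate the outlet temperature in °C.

T_out = 27.3 °C

Adiabatic, steady state ⇒ Σ ṁᵢCp,ᵢ(T_out − Tᵢ) = 0
T_out = Σ ṁᵢCp,ᵢTᵢ / Σ ṁᵢCp,ᵢ
      = 9918.1 / 363.63 = 27.275 °C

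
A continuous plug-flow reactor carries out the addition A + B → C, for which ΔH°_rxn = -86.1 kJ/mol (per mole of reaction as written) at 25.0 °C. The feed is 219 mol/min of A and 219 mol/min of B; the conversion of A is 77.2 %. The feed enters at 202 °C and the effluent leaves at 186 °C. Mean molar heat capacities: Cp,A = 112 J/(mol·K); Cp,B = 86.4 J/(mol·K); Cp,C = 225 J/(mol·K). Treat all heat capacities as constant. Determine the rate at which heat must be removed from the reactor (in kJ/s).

Q_out = 242 kJ/s

Extent of reaction ξ = 0.772 × 219 = 169.07 mol/min
Reaction term: ξ·ΔH°_rxn = 169.07 × -86.1 = -14557 kJ/min
Sensible, feed 202→25 °C: -7690.6 kJ/min
Outlet flows (mol/min): A 49.932, B 49.932, C 169.07
Sensible, products 25→186 °C: 7719.4 kJ/min
Q = ΔH = -14528 kJ/min = -242.13 kW
Heat removed = 242.13 kJ/s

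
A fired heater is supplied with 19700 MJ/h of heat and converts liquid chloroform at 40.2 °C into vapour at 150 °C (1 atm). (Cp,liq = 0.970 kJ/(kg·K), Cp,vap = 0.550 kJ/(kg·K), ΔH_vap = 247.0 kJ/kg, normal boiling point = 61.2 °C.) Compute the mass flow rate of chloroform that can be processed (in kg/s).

Δh = 0.970×(61.2−40.2) + 247.0 + 0.550×(150−61.2) = 316.21 kJ/kg
Q = 19700 MJ/h = 5472.2 kJ/s = 5472.2 kJ/s
ṁ = Q/Δh = 5472.2 / 316.21 = 17.306 kg/s

ṁ = 17.3 kg/s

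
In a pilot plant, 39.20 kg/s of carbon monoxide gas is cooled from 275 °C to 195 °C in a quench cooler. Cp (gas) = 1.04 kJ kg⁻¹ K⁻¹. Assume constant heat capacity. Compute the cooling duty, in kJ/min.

Q_c = 196000 kJ/min

Q = ṁ·Cp·ΔT = 39.20 × 1.04 × (195 − 275) = -3261.4 kJ/s
Cooling duty = 195690 kJ/min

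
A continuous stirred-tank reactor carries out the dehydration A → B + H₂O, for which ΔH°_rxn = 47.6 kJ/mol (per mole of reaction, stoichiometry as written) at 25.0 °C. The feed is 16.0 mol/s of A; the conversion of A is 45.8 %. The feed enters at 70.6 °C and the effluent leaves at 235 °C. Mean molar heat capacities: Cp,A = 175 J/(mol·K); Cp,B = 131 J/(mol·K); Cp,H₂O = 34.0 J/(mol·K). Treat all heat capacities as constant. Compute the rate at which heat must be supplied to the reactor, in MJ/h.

Extent of reaction ξ = 0.458 × 16.0 = 7.328 mol/s
Reaction term: ξ·ΔH°_rxn = 7.328 × 47.6 = 348.81 kJ/s
Sensible, feed 70.6→25 °C: -127.68 kJ/s
Outlet flows (mol/s): A 8.672, B 7.328, H₂O 7.328
Sensible, products 25→235 °C: 572.61 kJ/s
Q = ΔH = 793.74 kJ/s = 793.74 kW
Heat supplied = 2857.5 MJ/h

Q_in = 2860 MJ/h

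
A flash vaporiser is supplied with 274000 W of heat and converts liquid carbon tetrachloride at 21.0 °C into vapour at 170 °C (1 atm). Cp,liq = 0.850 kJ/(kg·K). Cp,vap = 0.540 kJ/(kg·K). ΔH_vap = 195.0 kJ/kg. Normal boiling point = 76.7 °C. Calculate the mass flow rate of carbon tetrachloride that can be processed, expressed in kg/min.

Δh = 0.850×(76.7−21.0) + 195.0 + 0.540×(170−76.7) = 292.73 kJ/kg
Q = 274000 W = 274 kJ/s = 16440 kJ/min
ṁ = Q/Δh = 16440 / 292.73 = 56.162 kg/min

ṁ = 56.2 kg/min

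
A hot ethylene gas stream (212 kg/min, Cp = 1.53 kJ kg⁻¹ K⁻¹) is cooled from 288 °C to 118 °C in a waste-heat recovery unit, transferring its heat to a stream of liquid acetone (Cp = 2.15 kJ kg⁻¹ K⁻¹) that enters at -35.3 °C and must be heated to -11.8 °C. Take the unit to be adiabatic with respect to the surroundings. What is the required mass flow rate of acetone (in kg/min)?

Heat released by hot stream: Q = 212 × 1.53 × (288 − 118) = 55141 kJ/min
Energy balance on cold side (adiabatic exchanger): Q = ṁ_c·Cp_c·(T_c,out − T_c,in)
ṁ_c = 55141 / [2.15 × (-11.8 − -35.3)] = 1091.4 kg/min

ṁ_c = 1090 kg/min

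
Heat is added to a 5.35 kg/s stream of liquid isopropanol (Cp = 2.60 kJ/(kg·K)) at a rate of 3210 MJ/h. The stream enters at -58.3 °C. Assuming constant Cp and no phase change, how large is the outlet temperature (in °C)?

T_out = 5.80 °C

Q = 3210 MJ/h = 891.67 kJ/s
ΔT = Q/(ṁ·Cp) = 891.67/(5.35×2.60) = 64.103 K
T_out = -58.3 + 64.103 = 5.8026 °C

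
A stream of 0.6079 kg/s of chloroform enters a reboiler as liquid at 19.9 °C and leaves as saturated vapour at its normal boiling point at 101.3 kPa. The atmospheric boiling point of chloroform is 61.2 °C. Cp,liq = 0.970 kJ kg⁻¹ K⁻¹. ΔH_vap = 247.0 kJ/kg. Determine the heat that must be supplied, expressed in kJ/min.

Q = 10500 kJ/min

liquid 19.9→61.2 °C: 40.061 kJ/kg
vaporisation at 61.2 °C: 247 kJ/kg
Δh = 40.061 + 247 = 287.06 kJ/kg
Q = ṁ·Δh = 0.6079 kg/s × 287.06 kJ/kg = 174.5 kJ/s
|Q| = 174.5 kW = 10470 kJ/min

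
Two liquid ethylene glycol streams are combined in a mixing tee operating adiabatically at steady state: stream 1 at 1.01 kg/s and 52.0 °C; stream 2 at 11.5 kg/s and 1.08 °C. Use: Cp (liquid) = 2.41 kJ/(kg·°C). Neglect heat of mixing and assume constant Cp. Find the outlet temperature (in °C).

No heat crosses the boundary, so H_out = H_in.
T_out = Σ ṁᵢCp,ᵢTᵢ / Σ ṁᵢCp,ᵢ
      = 156.51 / 30.149 = 5.191 °C

T_out = 5.19 °C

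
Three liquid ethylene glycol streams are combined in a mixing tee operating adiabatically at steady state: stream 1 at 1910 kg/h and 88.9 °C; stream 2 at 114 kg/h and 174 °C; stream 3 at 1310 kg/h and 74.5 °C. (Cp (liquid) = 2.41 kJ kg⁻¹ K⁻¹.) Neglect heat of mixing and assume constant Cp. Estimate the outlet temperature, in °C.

Energy balance with Q = 0: Σ ṁᵢCp,ᵢ(T_out − Tᵢ) = 0
Σ ṁᵢCp,ᵢTᵢ = 1910×2.41×88.9 + 114×2.41×174 + 1310×2.41×74.5 = 692220
Σ ṁᵢCp,ᵢ = 1910×2.41 + 114×2.41 + 1310×2.41 = 8034.9
T_out = 692220 / 8034.9 = 86.152 °C

T_out = 86.2 °C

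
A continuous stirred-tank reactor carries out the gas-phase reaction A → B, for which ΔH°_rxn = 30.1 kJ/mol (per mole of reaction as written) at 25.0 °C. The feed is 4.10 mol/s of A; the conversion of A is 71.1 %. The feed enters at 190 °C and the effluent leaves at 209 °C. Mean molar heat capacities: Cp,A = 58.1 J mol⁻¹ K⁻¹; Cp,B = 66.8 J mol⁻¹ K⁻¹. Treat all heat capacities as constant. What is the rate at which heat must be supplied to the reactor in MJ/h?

Extent of reaction ξ = 0.711 × 4.10 = 2.9151 mol/s
Reaction term: ξ·ΔH°_rxn = 2.9151 × 30.1 = 87.745 kJ/s
Sensible, feed 190→25 °C: -39.305 kJ/s
Outlet flows (mol/s): A 1.1849, B 2.9151
Sensible, products 25→209 °C: 48.497 kJ/s
Q = ΔH = 96.937 kJ/s = 96.937 kW
Heat supplied = 348.97 MJ/h

Q_in = 349 MJ/h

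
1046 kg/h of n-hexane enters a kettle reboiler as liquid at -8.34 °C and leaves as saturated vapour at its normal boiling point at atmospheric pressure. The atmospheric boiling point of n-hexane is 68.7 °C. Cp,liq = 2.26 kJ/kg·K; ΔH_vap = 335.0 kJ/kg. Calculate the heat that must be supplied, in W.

liquid -8.34→68.7 °C: 174.11 kJ/kg
vaporisation at 68.7 °C: 335 kJ/kg
Δh = 174.11 + 335 = 509.11 kJ/kg
Q = ṁ·Δh = 1046 kg/h × 509.11 kJ/kg = 532530 kJ/h
|Q| = 147.92 kW = 147920 W

Q = 148000 W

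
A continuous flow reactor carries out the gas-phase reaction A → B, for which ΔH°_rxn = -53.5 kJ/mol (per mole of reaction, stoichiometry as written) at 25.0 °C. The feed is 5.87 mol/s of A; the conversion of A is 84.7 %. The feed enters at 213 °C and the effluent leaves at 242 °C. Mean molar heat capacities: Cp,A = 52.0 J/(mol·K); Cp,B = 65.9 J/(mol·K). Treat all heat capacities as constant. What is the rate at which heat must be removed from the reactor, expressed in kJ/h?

Extent of reaction ξ = 0.847 × 5.87 = 4.9719 mol/s
Reaction term: ξ·ΔH°_rxn = 4.9719 × -53.5 = -266 kJ/s
Sensible, feed 213→25 °C: -57.385 kJ/s
Outlet flows (mol/s): A 0.89811, B 4.9719
Sensible, products 25→242 °C: 81.234 kJ/s
Q = ΔH = -242.15 kJ/s = -242.15 kW
Heat removed = 871730 kJ/h

Q_out = 872000 kJ/h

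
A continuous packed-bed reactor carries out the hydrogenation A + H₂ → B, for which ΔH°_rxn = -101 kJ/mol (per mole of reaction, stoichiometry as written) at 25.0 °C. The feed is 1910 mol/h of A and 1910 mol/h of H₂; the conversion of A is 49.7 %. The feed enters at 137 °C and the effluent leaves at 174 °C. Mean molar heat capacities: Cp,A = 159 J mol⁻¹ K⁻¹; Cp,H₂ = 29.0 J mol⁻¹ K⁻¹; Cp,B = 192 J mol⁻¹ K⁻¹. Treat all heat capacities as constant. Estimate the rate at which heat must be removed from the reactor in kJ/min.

Q_out = 1370 kJ/min

Extent of reaction ξ = 0.497 × 1910 = 949.27 mol/h
Reaction term: ξ·ΔH°_rxn = 949.27 × -101 = -95876 kJ/h
Sensible, feed 137→25 °C: -40217 kJ/h
Outlet flows (mol/h): A 960.73, H₂ 960.73, B 949.27
Sensible, products 25→174 °C: 54069 kJ/h
Q = ΔH = -82025 kJ/h = -22.785 kW
Heat removed = 1367.1 kJ/min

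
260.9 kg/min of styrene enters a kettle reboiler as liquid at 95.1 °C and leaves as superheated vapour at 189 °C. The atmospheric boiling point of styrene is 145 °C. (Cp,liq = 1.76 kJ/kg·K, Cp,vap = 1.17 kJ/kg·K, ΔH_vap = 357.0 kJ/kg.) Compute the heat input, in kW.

Q = 2160 kW

liquid 95.1→145 °C: 87.824 kJ/kg
vaporisation at 145 °C: 357 kJ/kg
vapour 145→189 °C: 51.48 kJ/kg
Δh = 87.824 + 357 + 51.48 = 496.3 kJ/kg
Q = ṁ·Δh = 260.9 kg/min × 496.3 kJ/kg = 129490 kJ/min
|Q| = 2158.1 kW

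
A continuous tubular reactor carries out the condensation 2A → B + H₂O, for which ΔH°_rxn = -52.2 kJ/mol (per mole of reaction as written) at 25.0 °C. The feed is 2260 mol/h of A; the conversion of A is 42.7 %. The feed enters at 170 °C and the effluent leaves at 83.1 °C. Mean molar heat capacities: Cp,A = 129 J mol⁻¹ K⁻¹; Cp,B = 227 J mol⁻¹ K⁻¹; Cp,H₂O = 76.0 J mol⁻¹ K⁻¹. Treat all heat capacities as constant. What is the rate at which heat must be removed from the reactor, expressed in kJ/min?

Extent of reaction ξ = 0.427 × 2260 / 2 = 482.51 mol/h
Reaction term: ξ·ΔH°_rxn = 482.51 × -52.2 = -25187 kJ/h
Sensible, feed 170→25 °C: -42273 kJ/h
Outlet flows (mol/h): A 1295, B 482.51, H₂O 482.51
Sensible, products 25→83.1 °C: 18200 kJ/h
Q = ΔH = -49260 kJ/h = -13.683 kW
Heat removed = 821.01 kJ/min

Q_out = 821 kJ/min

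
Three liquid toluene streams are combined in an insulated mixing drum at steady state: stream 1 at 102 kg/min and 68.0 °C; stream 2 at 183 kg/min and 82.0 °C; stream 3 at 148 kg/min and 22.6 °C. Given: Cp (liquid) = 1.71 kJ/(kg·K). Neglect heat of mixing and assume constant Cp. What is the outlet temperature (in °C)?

Adiabatic, steady state ⇒ Σ ṁᵢCp,ᵢ(T_out − Tᵢ) = 0
T_out = Σ ṁᵢCp,ᵢTᵢ / Σ ṁᵢCp,ᵢ
      = 43240 / 740.43 = 58.399 °C

T_out = 58.4 °C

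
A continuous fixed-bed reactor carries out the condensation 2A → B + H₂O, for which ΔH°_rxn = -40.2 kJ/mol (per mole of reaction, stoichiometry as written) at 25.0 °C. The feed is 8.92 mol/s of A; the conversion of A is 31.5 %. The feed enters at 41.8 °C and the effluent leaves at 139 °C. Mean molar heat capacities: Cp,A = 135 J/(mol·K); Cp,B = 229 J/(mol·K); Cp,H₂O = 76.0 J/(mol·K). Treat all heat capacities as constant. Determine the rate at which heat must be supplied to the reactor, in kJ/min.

Q_in = 3970 kJ/min

Extent of reaction ξ = 0.315 × 8.92 / 2 = 1.4049 mol/s
Reaction term: ξ·ΔH°_rxn = 1.4049 × -40.2 = -56.477 kJ/s
Sensible, feed 41.8→25 °C: -20.231 kJ/s
Outlet flows (mol/s): A 6.1102, B 1.4049, H₂O 1.4049
Sensible, products 25→139 °C: 142.88 kJ/s
Q = ΔH = 66.177 kJ/s = 66.177 kW
Heat supplied = 3970.6 kJ/min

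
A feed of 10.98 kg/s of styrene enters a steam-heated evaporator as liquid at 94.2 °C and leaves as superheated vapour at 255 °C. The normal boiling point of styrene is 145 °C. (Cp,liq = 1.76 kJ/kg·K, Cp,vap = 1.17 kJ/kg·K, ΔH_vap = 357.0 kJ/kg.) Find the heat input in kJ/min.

Q = 379000 kJ/min

liquid 94.2→145 °C: 89.408 kJ/kg
vaporisation at 145 °C: 357 kJ/kg
vapour 145→255 °C: 128.7 kJ/kg
Δh = 89.408 + 357 + 128.7 = 575.11 kJ/kg
Q = ṁ·Δh = 10.98 kg/s × 575.11 kJ/kg = 6314.7 kJ/s
|Q| = 6314.7 kW = 378880 kJ/min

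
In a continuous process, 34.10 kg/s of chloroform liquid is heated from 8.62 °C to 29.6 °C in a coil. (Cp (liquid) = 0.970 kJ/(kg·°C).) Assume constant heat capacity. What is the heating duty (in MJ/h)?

Q = 2500 MJ/h

Q = ṁ·Cp·ΔT = 34.10 × 0.970 × (29.6 − 8.62) = 693.96 kJ/s
Heating duty = 2498.2 MJ/h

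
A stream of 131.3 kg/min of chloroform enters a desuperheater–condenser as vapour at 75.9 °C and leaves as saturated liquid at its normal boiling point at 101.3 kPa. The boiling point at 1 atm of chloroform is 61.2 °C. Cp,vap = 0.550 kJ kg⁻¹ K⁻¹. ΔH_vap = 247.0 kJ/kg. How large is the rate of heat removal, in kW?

vapour 75.9→61.2 °C: -8.085 kJ/kg
condensation at 61.2 °C: -247 kJ/kg
Δh = -8.085 + -247 = -255.09 kJ/kg
Q = ṁ·Δh = 131.3 kg/min × -255.09 kJ/kg = -33493 kJ/min
|Q| = 558.21 kW

Q_c = 558 kW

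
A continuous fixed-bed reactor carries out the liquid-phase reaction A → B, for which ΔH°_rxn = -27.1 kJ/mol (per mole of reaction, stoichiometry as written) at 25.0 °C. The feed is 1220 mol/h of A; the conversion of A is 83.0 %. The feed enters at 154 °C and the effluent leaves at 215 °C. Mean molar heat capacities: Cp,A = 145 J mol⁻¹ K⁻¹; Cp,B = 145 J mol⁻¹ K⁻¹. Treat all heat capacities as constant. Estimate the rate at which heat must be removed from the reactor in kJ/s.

Extent of reaction ξ = 0.830 × 1220 = 1012.6 mol/h
Reaction term: ξ·ΔH°_rxn = 1012.6 × -27.1 = -27441 kJ/h
Sensible, feed 154→25 °C: -22820 kJ/h
Outlet flows (mol/h): A 207.4, B 1012.6
Sensible, products 25→215 °C: 33611 kJ/h
Q = ΔH = -16651 kJ/h = -4.6252 kW
Heat removed = 4.6252 kJ/s

Q_out = 4.63 kJ/s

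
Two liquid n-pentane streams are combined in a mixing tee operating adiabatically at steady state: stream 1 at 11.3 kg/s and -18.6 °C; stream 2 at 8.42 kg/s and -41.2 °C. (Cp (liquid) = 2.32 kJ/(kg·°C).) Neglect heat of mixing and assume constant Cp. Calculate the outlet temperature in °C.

T_out = -28.2 °C

No heat crosses the boundary, so H_out = H_in.
Σ ṁᵢCp,ᵢTᵢ = 11.3×2.32×-18.6 + 8.42×2.32×-41.2 = -1292.4
Σ ṁᵢCp,ᵢ = 11.3×2.32 + 8.42×2.32 = 45.75
T_out = -1292.4 / 45.75 = -28.25 °C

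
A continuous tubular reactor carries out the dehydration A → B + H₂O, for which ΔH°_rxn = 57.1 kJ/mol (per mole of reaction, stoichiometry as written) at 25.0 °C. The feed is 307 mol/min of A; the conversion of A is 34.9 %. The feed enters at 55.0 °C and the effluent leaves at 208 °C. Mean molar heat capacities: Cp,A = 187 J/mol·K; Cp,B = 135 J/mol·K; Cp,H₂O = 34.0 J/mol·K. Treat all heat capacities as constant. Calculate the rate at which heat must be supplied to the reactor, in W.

Q_in = 242000 W

Extent of reaction ξ = 0.349 × 307 = 107.14 mol/min
Reaction term: ξ·ΔH°_rxn = 107.14 × 57.1 = 6117.9 kJ/min
Sensible, feed 55.0→25 °C: -1722.3 kJ/min
Outlet flows (mol/min): A 199.86, B 107.14, H₂O 107.14
Sensible, products 25→208 °C: 10153 kJ/min
Q = ΔH = 14549 kJ/min = 242.48 kW
Heat supplied = 242480 W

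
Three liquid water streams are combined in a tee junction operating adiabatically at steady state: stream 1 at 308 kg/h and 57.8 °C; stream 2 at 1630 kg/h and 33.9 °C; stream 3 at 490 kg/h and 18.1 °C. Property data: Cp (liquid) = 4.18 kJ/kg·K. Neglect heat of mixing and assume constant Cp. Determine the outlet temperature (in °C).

Adiabatic, steady state ⇒ Σ ṁᵢCp,ᵢ(T_out − Tᵢ) = 0
T_out = Σ ṁᵢCp,ᵢTᵢ / Σ ṁᵢCp,ᵢ
      = 342460 / 10149 = 33.743 °C

T_out = 33.7 °C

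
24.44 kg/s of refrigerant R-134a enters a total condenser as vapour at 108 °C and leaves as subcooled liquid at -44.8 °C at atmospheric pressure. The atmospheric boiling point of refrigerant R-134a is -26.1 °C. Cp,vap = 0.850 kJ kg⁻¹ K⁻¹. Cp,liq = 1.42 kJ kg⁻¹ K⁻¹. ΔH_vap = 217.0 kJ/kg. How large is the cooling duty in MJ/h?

Q_c = 31500 MJ/h

vapour 108→-26.1 °C: -113.98 kJ/kg
condensation at -26.1 °C: -217 kJ/kg
liquid -26.1→-44.8 °C: -26.554 kJ/kg
Δh = -113.98 + -217 + -26.554 = -357.54 kJ/kg
Q = ṁ·Δh = 24.44 kg/s × -357.54 kJ/kg = -8738.3 kJ/s
|Q| = 8738.3 kW = 31458 MJ/h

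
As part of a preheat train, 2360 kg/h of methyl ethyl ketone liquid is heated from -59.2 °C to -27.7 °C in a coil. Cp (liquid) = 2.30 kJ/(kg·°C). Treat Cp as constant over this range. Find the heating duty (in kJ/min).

Q = ṁ·Cp·ΔT = 2360 × 2.30 × (-27.7 − -59.2) = 170980 kJ/h
Converting: 170980 / 3600 s = 47.495 kW
Heating duty = 2849.7 kJ/min

Q = 2850 kJ/min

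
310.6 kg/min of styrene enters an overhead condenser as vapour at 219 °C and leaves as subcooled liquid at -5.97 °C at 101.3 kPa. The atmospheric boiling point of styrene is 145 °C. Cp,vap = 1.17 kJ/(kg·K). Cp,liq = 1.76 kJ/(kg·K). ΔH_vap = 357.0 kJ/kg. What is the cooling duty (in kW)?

vapour 219→145 °C: -86.58 kJ/kg
condensation at 145 °C: -357 kJ/kg
liquid 145→-5.97 °C: -265.71 kJ/kg
Δh = -86.58 + -357 + -265.71 = -709.29 kJ/kg
Q = ṁ·Δh = 310.6 kg/min × -709.29 kJ/kg = -220300 kJ/min
|Q| = 3671.7 kW

Q_c = 3670 kW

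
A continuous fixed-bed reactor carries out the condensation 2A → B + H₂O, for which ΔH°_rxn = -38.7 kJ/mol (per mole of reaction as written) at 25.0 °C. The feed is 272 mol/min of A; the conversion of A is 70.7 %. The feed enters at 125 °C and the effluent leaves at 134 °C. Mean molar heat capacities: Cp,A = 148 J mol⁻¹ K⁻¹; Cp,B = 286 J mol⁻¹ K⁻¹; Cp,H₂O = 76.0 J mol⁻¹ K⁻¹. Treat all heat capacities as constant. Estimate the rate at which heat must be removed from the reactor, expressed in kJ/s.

Q_out = 44.5 kJ/s

Extent of reaction ξ = 0.707 × 272 / 2 = 96.152 mol/min
Reaction term: ξ·ΔH°_rxn = 96.152 × -38.7 = -3721.1 kJ/min
Sensible, feed 125→25 °C: -4025.6 kJ/min
Outlet flows (mol/min): A 79.696, B 96.152, H₂O 96.152
Sensible, products 25→134 °C: 5079.6 kJ/min
Q = ΔH = -2667.1 kJ/min = -44.451 kW
Heat removed = 44.451 kJ/s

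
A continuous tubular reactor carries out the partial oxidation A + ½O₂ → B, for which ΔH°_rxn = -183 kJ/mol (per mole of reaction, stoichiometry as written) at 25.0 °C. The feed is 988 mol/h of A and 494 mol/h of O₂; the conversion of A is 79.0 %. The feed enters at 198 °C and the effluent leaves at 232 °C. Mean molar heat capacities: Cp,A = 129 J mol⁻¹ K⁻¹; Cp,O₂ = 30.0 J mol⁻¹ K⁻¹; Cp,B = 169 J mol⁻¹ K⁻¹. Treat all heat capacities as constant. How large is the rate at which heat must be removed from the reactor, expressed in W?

Extent of reaction ξ = 0.790 × 988 = 780.52 mol/h
Reaction term: ξ·ΔH°_rxn = 780.52 × -183 = -142840 kJ/h
Sensible, feed 198→25 °C: -24613 kJ/h
Outlet flows (mol/h): A 207.48, O₂ 103.74, B 780.52
Sensible, products 25→232 °C: 33489 kJ/h
Q = ΔH = -133960 kJ/h = -37.211 kW
Heat removed = 37211 W

Q_out = 37200 W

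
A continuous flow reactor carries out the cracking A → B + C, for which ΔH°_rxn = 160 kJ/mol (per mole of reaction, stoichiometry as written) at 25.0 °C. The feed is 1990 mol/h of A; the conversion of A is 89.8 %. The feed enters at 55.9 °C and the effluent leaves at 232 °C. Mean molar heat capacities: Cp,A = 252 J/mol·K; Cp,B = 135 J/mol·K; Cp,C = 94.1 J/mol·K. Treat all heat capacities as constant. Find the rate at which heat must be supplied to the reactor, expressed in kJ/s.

Q_in = 102 kJ/s

Extent of reaction ξ = 0.898 × 1990 = 1787 mol/h
Reaction term: ξ·ΔH°_rxn = 1787 × 160 = 285920 kJ/h
Sensible, feed 55.9→25 °C: -15496 kJ/h
Outlet flows (mol/h): A 202.98, B 1787, C 1787
Sensible, products 25→232 °C: 95335 kJ/h
Q = ΔH = 365760 kJ/h = 101.6 kW
Heat supplied = 101.6 kJ/s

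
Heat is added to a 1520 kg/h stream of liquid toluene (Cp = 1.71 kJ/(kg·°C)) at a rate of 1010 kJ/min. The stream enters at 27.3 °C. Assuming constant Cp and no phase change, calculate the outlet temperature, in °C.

Q = 1010 kJ/min = 60600 kJ/h
ΔT = Q/(ṁ·Cp) = 60600/(1520×1.71) = 23.315 K
T_out = 27.3 + 23.315 = 50.615 °C

T_out = 50.6 °C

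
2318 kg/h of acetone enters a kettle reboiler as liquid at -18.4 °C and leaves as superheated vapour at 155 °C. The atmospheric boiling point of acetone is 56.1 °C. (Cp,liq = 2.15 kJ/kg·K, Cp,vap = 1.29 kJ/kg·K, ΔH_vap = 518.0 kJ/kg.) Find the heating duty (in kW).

Q = 519 kW

liquid -18.4→56.1 °C: 160.17 kJ/kg
vaporisation at 56.1 °C: 518 kJ/kg
vapour 56.1→155 °C: 127.58 kJ/kg
Δh = 160.17 + 518 + 127.58 = 805.76 kJ/kg
Q = ṁ·Δh = 2318 kg/h × 805.76 kJ/kg = 1.8677e+06 kJ/h
|Q| = 518.82 kW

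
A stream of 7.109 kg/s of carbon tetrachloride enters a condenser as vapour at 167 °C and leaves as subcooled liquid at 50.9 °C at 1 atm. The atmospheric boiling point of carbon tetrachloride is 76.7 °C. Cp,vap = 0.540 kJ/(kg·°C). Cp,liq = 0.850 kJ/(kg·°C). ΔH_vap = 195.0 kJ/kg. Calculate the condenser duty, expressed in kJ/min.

Q_c = 113000 kJ/min

vapour 167→76.7 °C: -48.762 kJ/kg
condensation at 76.7 °C: -195 kJ/kg
liquid 76.7→50.9 °C: -21.93 kJ/kg
Δh = -48.762 + -195 + -21.93 = -265.69 kJ/kg
Q = ṁ·Δh = 7.109 kg/s × -265.69 kJ/kg = -1888.8 kJ/s
|Q| = 1888.8 kW = 113330 kJ/min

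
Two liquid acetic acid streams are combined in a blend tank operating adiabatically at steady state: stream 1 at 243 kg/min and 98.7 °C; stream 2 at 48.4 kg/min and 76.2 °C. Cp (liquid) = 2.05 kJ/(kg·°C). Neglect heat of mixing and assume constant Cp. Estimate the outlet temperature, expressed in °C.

T_out = 95.0 °C

No heat crosses the boundary, so H_out = H_in.
T_out = Σ ṁᵢCp,ᵢTᵢ / Σ ṁᵢCp,ᵢ
      = 56728 / 597.37 = 94.963 °C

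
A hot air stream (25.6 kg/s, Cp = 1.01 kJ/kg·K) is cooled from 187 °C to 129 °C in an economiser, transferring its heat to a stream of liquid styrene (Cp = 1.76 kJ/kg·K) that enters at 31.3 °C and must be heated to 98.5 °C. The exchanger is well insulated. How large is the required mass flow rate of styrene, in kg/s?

Heat released by hot stream: Q = 25.6 × 1.01 × (187 − 129) = 1499.6 kJ/s
Energy balance on cold side (adiabatic exchanger): Q = ṁ_c·Cp_c·(T_c,out − T_c,in)
ṁ_c = 1499.6 / [1.76 × (98.5 − 31.3)] = 12.68 kg/s

ṁ_c = 12.7 kg/s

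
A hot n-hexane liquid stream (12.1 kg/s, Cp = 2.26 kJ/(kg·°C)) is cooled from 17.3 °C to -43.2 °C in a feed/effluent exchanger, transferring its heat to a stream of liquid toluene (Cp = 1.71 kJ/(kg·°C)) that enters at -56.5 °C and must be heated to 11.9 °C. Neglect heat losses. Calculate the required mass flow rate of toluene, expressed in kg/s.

ṁ_c = 14.1 kg/s

Heat released by hot stream: Q = 12.1 × 2.26 × (17.3 − -43.2) = 1654.4 kJ/s
Energy balance on cold side (adiabatic exchanger): Q = ṁ_c·Cp_c·(T_c,out − T_c,in)
ṁ_c = 1654.4 / [1.71 × (11.9 − -56.5)] = 14.145 kg/s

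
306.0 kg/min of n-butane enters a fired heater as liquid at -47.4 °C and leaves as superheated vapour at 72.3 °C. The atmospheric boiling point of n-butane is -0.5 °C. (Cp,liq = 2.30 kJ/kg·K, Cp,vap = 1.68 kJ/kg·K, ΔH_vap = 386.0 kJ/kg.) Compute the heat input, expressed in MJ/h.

Q = 11300 MJ/h

liquid -47.4→-0.5 °C: 107.87 kJ/kg
vaporisation at -0.5 °C: 386 kJ/kg
vapour -0.5→72.3 °C: 122.3 kJ/kg
Δh = 107.87 + 386 + 122.3 = 616.17 kJ/kg
Q = ṁ·Δh = 306.0 kg/min × 616.17 kJ/kg = 188550 kJ/min
|Q| = 3142.5 kW = 11313 MJ/h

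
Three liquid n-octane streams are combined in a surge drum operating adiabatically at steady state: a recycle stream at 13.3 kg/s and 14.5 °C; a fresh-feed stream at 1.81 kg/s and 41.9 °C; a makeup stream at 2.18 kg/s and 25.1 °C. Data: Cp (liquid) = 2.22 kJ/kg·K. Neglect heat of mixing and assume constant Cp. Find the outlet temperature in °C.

T_out = 18.7 °C

No heat crosses the boundary, so H_out = H_in.
Σ ṁᵢCp,ᵢTᵢ = 13.3×2.22×14.5 + 1.81×2.22×41.9 + 2.18×2.22×25.1 = 717.96
Σ ṁᵢCp,ᵢ = 13.3×2.22 + 1.81×2.22 + 2.18×2.22 = 38.384
T_out = 717.96 / 38.384 = 18.705 °C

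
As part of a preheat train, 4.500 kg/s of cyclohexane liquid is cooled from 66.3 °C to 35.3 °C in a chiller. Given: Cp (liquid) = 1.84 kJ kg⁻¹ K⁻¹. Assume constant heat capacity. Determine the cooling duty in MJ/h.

Q_c = 924 MJ/h

Q = ṁ·Cp·ΔT = 4.500 × 1.84 × (35.3 − 66.3) = -256.68 kJ/s
Cooling duty = 924.05 MJ/h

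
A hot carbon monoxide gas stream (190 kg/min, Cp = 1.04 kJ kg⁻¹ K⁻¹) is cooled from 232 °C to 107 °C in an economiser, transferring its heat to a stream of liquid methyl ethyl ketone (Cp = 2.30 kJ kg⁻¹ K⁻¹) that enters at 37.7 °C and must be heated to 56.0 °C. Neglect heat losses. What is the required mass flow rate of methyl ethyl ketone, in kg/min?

ṁ_c = 587 kg/min

Heat released by hot stream: Q = 190 × 1.04 × (232 − 107) = 24700 kJ/min
Energy balance on cold side (adiabatic exchanger): Q = ṁ_c·Cp_c·(T_c,out − T_c,in)
ṁ_c = 24700 / [2.30 × (56.0 − 37.7)] = 586.84 kg/min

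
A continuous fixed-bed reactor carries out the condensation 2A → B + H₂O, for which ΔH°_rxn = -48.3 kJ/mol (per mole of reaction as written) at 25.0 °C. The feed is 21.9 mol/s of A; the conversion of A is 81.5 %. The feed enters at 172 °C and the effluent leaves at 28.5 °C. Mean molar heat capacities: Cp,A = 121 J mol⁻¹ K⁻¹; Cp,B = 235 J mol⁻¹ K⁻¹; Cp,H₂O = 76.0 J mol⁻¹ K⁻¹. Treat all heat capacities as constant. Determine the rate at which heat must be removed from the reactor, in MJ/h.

Q_out = 2910 MJ/h

Extent of reaction ξ = 0.815 × 21.9 / 2 = 8.9242 mol/s
Reaction term: ξ·ΔH°_rxn = 8.9242 × -48.3 = -431.04 kJ/s
Sensible, feed 172→25 °C: -389.54 kJ/s
Outlet flows (mol/s): A 4.0515, B 8.9242, H₂O 8.9242
Sensible, products 25→28.5 °C: 11.43 kJ/s
Q = ΔH = -809.15 kJ/s = -809.15 kW
Heat removed = 2912.9 MJ/h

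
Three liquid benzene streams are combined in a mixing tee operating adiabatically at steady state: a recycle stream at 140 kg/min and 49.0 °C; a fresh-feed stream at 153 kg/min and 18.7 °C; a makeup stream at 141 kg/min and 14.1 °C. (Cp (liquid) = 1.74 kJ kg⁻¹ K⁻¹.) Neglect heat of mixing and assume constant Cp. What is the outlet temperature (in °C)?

Adiabatic, steady state ⇒ Σ ṁᵢCp,ᵢ(T_out − Tᵢ) = 0
T_out = Σ ṁᵢCp,ᵢTᵢ / Σ ṁᵢCp,ᵢ
      = 20374 / 755.16 = 26.98 °C

T_out = 27.0 °C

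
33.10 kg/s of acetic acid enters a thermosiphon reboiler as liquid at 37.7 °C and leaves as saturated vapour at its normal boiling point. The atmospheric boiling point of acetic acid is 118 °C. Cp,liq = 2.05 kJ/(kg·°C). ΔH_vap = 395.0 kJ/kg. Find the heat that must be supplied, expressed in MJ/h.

liquid 37.7→118 °C: 164.61 kJ/kg
vaporisation at 118 °C: 395 kJ/kg
Δh = 164.61 + 395 = 559.62 kJ/kg
Q = ṁ·Δh = 33.10 kg/s × 559.62 kJ/kg = 18523 kJ/s
|Q| = 18523 kW = 66684 MJ/h

Q = 66700 MJ/h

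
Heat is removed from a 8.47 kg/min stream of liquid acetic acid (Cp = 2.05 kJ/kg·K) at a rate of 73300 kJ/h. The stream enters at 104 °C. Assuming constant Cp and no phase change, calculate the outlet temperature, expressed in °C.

Q = 73300 kJ/h = 1221.7 kJ/min
ΔT = Q/(ṁ·Cp) = 1221.7/(8.47×2.05) = 70.358 K
T_out = 104 − 70.358 = 33.642 °C

T_out = 33.6 °C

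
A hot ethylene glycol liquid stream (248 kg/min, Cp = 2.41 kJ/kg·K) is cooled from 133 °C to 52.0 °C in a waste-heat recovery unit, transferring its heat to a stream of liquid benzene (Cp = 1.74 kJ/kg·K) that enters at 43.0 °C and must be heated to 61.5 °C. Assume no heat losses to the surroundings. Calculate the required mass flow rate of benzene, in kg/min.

Heat released by hot stream: Q = 248 × 2.41 × (133 − 52.0) = 48412 kJ/min
Energy balance on cold side (adiabatic exchanger): Q = ṁ_c·Cp_c·(T_c,out − T_c,in)
ṁ_c = 48412 / [1.74 × (61.5 − 43.0)] = 1503.9 kg/min

ṁ_c = 1500 kg/min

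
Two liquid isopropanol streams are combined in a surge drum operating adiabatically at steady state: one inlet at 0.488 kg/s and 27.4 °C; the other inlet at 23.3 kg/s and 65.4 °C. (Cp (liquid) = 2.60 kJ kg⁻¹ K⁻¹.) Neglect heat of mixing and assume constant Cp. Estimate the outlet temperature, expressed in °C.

T_out = 64.6 °C

Energy balance with Q = 0: Σ ṁᵢCp,ᵢ(T_out − Tᵢ) = 0
Σ ṁᵢCp,ᵢTᵢ = 0.488×2.60×27.4 + 23.3×2.60×65.4 = 3996.7
Σ ṁᵢCp,ᵢ = 0.488×2.60 + 23.3×2.60 = 61.849
T_out = 3996.7 / 61.849 = 64.62 °C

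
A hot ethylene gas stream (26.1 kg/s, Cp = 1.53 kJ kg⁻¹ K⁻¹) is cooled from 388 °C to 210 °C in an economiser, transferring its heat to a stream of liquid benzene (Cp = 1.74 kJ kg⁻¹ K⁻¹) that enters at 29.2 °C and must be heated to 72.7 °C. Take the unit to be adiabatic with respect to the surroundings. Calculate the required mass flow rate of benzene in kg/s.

ṁ_c = 93.9 kg/s

Heat released by hot stream: Q = 26.1 × 1.53 × (388 − 210) = 7108.1 kJ/s
Energy balance on cold side (adiabatic exchanger): Q = ṁ_c·Cp_c·(T_c,out − T_c,in)
ṁ_c = 7108.1 / [1.74 × (72.7 − 29.2)] = 93.91 kg/s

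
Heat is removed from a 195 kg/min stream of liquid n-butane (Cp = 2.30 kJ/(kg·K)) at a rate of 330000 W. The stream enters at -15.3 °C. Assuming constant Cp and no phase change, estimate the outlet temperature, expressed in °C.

Q = 330000 W = 19800 kJ/min
ΔT = Q/(ṁ·Cp) = 19800/(195×2.30) = 44.147 K
T_out = -15.3 − 44.147 = -59.447 °C

T_out = -59.4 °C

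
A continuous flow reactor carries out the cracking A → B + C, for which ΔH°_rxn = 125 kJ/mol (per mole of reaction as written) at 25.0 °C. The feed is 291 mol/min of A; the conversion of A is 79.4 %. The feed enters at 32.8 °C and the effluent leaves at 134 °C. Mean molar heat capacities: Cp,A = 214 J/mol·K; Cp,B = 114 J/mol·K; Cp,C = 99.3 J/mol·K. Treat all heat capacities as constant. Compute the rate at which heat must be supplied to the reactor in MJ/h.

Q_in = 2110 MJ/h

Extent of reaction ξ = 0.794 × 291 = 231.05 mol/min
Reaction term: ξ·ΔH°_rxn = 231.05 × 125 = 28882 kJ/min
Sensible, feed 32.8→25 °C: -485.74 kJ/min
Outlet flows (mol/min): A 59.946, B 231.05, C 231.05
Sensible, products 25→134 °C: 6770.2 kJ/min
Q = ΔH = 35166 kJ/min = 586.1 kW
Heat supplied = 2110 MJ/h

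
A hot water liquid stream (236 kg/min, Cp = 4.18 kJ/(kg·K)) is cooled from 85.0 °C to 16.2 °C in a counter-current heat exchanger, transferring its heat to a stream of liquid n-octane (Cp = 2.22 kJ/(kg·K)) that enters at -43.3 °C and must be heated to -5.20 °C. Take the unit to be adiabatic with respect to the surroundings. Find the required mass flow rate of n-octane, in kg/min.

Heat released by hot stream: Q = 236 × 4.18 × (85.0 − 16.2) = 67870 kJ/min
Energy balance on cold side (adiabatic exchanger): Q = ṁ_c·Cp_c·(T_c,out − T_c,in)
ṁ_c = 67870 / [2.22 × (-5.20 − -43.3)] = 802.41 kg/min

ṁ_c = 802 kg/min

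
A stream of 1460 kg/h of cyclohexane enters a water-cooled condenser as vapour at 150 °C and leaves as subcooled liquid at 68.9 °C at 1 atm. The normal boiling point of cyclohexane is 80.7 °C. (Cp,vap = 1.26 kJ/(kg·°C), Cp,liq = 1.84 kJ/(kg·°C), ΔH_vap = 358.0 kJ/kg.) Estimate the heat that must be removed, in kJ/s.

vapour 150→80.7 °C: -87.318 kJ/kg
condensation at 80.7 °C: -358 kJ/kg
liquid 80.7→68.9 °C: -21.712 kJ/kg
Δh = -87.318 + -358 + -21.712 = -467.03 kJ/kg
Q = ṁ·Δh = 1460 kg/h × -467.03 kJ/kg = -681860 kJ/h
|Q| = 189.41 kW

Q_c = 189 kJ/s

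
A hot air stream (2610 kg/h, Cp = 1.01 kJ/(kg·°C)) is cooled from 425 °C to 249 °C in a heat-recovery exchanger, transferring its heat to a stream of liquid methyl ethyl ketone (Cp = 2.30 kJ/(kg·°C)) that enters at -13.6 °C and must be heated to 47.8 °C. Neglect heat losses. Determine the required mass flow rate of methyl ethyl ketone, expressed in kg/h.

ṁ_c = 3290 kg/h

Heat released by hot stream: Q = 2610 × 1.01 × (425 − 249) = 463950 kJ/h
Energy balance on cold side (adiabatic exchanger): Q = ṁ_c·Cp_c·(T_c,out − T_c,in)
ṁ_c = 463950 / [2.30 × (47.8 − -13.6)] = 3285.3 kg/h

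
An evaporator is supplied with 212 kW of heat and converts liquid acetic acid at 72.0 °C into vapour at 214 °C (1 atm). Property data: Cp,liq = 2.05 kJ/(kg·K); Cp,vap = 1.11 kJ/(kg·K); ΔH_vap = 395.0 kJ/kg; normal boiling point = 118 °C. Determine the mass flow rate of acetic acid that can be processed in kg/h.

ṁ = 1280 kg/h

Δh = 2.05×(118−72.0) + 395.0 + 1.11×(214−118) = 595.86 kJ/kg
Q = 212 kW = 212 kJ/s = 763200 kJ/h
ṁ = Q/Δh = 763200 / 595.86 = 1280.8 kg/h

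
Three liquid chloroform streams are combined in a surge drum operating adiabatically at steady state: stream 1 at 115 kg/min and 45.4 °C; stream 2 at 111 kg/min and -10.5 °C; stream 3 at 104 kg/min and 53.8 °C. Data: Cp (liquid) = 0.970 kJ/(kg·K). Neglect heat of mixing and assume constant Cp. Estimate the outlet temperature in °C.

T_out = 29.2 °C

No heat crosses the boundary, so H_out = H_in.
Σ ṁᵢCp,ᵢTᵢ = 115×0.970×45.4 + 111×0.970×-10.5 + 104×0.970×53.8 = 9361.2
Σ ṁᵢCp,ᵢ = 115×0.970 + 111×0.970 + 104×0.970 = 320.1
T_out = 9361.2 / 320.1 = 29.245 °C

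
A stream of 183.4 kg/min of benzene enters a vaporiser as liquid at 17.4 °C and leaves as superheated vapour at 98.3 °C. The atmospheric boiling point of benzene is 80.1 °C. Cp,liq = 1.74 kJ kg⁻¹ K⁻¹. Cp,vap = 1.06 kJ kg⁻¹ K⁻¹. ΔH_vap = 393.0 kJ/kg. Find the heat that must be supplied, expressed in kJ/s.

Q = 1590 kJ/s

liquid 17.4→80.1 °C: 109.1 kJ/kg
vaporisation at 80.1 °C: 393 kJ/kg
vapour 80.1→98.3 °C: 19.292 kJ/kg
Δh = 109.1 + 393 + 19.292 = 521.39 kJ/kg
Q = ṁ·Δh = 183.4 kg/min × 521.39 kJ/kg = 95623 kJ/min
|Q| = 1593.7 kW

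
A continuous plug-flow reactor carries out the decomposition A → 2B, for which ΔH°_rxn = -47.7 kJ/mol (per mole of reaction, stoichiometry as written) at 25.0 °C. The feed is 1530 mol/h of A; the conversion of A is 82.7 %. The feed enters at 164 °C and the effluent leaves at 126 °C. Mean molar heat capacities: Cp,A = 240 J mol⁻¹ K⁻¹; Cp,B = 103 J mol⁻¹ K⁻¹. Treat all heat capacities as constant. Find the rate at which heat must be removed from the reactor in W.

Extent of reaction ξ = 0.827 × 1530 = 1265.3 mol/h
Reaction term: ξ·ΔH°_rxn = 1265.3 × -47.7 = -60355 kJ/h
Sensible, feed 164→25 °C: -51041 kJ/h
Outlet flows (mol/h): A 264.69, B 2530.6
Sensible, products 25→126 °C: 32742 kJ/h
Q = ΔH = -78654 kJ/h = -21.848 kW
Heat removed = 21848 W

Q_out = 21800 W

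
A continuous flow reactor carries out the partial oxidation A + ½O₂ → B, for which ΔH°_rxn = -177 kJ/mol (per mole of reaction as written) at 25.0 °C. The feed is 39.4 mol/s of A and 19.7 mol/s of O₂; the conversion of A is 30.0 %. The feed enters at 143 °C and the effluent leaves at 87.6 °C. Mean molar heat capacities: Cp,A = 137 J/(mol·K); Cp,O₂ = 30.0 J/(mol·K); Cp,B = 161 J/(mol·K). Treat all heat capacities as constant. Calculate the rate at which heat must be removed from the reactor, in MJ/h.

Q_out = 8700 MJ/h

Extent of reaction ξ = 0.300 × 39.4 = 11.82 mol/s
Reaction term: ξ·ΔH°_rxn = 11.82 × -177 = -2092.1 kJ/s
Sensible, feed 143→25 °C: -706.68 kJ/s
Outlet flows (mol/s): A 27.58, O₂ 13.79, B 11.82
Sensible, products 25→87.6 °C: 381.56 kJ/s
Q = ΔH = -2417.3 kJ/s = -2417.3 kW
Heat removed = 8702.1 MJ/h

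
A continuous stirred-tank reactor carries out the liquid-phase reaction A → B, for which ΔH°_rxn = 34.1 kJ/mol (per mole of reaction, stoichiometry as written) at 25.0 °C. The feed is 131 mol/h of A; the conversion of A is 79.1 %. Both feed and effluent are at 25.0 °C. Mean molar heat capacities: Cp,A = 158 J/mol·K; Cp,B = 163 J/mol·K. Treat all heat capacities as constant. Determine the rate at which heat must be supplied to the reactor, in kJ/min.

Extent of reaction ξ = 0.791 × 131 = 103.62 mol/h
Reaction term: ξ·ΔH°_rxn = 103.62 × 34.1 = 3533.5 kJ/h
Q = ΔH = 3533.5 kJ/h = 0.98152 kW
Heat supplied = 58.891 kJ/min

Q_in = 58.9 kJ/min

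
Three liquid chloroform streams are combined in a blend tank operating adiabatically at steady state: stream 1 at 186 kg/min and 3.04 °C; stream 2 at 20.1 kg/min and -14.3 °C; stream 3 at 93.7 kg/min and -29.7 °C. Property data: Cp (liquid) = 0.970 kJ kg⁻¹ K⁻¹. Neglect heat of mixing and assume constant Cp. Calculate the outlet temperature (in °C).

Energy balance with Q = 0: Σ ṁᵢCp,ᵢ(T_out − Tᵢ) = 0
Σ ṁᵢCp,ᵢTᵢ = 186×0.970×3.04 + 20.1×0.970×-14.3 + 93.7×0.970×-29.7 = -2429.7
Σ ṁᵢCp,ᵢ = 186×0.970 + 20.1×0.970 + 93.7×0.970 = 290.81
T_out = -2429.7 / 290.81 = -8.3552 °C

T_out = -8.36 °C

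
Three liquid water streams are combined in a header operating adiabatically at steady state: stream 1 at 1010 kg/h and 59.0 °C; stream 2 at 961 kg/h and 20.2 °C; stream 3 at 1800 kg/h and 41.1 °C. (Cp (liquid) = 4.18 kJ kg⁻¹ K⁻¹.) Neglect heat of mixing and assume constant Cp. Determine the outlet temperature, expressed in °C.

T_out = 40.6 °C

Energy balance with Q = 0: Σ ṁᵢCp,ᵢ(T_out − Tᵢ) = 0
T_out = Σ ṁᵢCp,ᵢTᵢ / Σ ṁᵢCp,ᵢ
      = 639470 / 15763 = 40.568 °C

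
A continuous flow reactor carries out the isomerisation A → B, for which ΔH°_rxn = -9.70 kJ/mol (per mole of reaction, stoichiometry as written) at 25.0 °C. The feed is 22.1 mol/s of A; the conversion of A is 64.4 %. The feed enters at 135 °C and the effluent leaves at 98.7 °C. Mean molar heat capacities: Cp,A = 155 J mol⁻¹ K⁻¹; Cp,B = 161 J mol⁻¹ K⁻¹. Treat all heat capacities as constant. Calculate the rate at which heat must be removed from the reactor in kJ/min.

Extent of reaction ξ = 0.644 × 22.1 = 14.232 mol/s
Reaction term: ξ·ΔH°_rxn = 14.232 × -9.70 = -138.05 kJ/s
Sensible, feed 135→25 °C: -376.81 kJ/s
Outlet flows (mol/s): A 7.8676, B 14.232
Sensible, products 25→98.7 °C: 258.75 kJ/s
Q = ΔH = -256.11 kJ/s = -256.11 kW
Heat removed = 15366 kJ/min

Q_out = 15400 kJ/min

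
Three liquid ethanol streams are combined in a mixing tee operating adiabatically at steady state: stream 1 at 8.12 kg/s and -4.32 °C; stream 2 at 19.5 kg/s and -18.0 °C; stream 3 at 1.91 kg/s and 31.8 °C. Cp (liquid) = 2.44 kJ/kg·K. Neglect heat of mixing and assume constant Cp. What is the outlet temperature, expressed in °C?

T_out = -11.0 °C

Energy balance with Q = 0: Σ ṁᵢCp,ᵢ(T_out − Tᵢ) = 0
T_out = Σ ṁᵢCp,ᵢTᵢ / Σ ṁᵢCp,ᵢ
      = -793.83 / 72.053 = -11.017 °C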